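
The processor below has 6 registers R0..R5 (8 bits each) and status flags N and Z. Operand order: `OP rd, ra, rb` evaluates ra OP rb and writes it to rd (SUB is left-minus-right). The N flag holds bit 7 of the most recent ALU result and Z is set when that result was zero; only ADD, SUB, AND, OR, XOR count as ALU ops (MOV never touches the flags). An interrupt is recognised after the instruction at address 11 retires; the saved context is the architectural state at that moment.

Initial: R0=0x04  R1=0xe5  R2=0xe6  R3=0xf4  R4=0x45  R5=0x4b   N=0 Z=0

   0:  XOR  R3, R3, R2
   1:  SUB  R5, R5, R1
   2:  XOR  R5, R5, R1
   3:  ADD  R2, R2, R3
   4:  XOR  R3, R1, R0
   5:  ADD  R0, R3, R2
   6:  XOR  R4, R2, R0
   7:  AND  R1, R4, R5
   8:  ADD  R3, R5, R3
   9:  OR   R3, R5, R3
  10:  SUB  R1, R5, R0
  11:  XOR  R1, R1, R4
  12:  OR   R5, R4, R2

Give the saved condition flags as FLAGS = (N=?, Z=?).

after  0: R0=0x04 R1=0xe5 R2=0xe6 R3=0x12 R4=0x45 R5=0x4b  N=0 Z=0
after  1: R0=0x04 R1=0xe5 R2=0xe6 R3=0x12 R4=0x45 R5=0x66  N=0 Z=0
after  2: R0=0x04 R1=0xe5 R2=0xe6 R3=0x12 R4=0x45 R5=0x83  N=1 Z=0
after  3: R0=0x04 R1=0xe5 R2=0xf8 R3=0x12 R4=0x45 R5=0x83  N=1 Z=0
after  4: R0=0x04 R1=0xe5 R2=0xf8 R3=0xe1 R4=0x45 R5=0x83  N=1 Z=0
after  5: R0=0xd9 R1=0xe5 R2=0xf8 R3=0xe1 R4=0x45 R5=0x83  N=1 Z=0
after  6: R0=0xd9 R1=0xe5 R2=0xf8 R3=0xe1 R4=0x21 R5=0x83  N=0 Z=0
after  7: R0=0xd9 R1=0x01 R2=0xf8 R3=0xe1 R4=0x21 R5=0x83  N=0 Z=0
after  8: R0=0xd9 R1=0x01 R2=0xf8 R3=0x64 R4=0x21 R5=0x83  N=0 Z=0
after  9: R0=0xd9 R1=0x01 R2=0xf8 R3=0xe7 R4=0x21 R5=0x83  N=1 Z=0
after 10: R0=0xd9 R1=0xaa R2=0xf8 R3=0xe7 R4=0x21 R5=0x83  N=1 Z=0
after 11: R0=0xd9 R1=0x8b R2=0xf8 R3=0xe7 R4=0x21 R5=0x83  N=1 Z=0
-- IRQ taken; context saved, return-PC = 12 --

FLAGS = (N=1, Z=0)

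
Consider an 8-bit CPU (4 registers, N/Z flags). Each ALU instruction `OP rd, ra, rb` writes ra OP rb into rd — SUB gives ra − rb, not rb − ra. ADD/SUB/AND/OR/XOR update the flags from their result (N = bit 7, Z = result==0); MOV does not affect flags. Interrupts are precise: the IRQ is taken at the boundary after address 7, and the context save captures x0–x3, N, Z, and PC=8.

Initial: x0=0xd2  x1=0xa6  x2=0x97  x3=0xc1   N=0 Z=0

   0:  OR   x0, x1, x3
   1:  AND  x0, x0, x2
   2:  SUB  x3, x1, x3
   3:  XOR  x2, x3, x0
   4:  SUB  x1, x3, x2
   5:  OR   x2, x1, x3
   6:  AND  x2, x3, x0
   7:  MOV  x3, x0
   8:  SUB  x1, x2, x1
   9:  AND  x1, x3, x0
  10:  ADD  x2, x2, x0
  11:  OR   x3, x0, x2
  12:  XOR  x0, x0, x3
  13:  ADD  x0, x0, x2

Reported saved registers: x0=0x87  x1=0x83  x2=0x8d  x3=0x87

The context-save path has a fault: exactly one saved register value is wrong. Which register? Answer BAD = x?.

BAD = x2

after  0: x0=0xe7 x1=0xa6 x2=0x97 x3=0xc1  N=1 Z=0
after  1: x0=0x87 x1=0xa6 x2=0x97 x3=0xc1  N=1 Z=0
after  2: x0=0x87 x1=0xa6 x2=0x97 x3=0xe5  N=1 Z=0
after  3: x0=0x87 x1=0xa6 x2=0x62 x3=0xe5  N=0 Z=0
after  4: x0=0x87 x1=0x83 x2=0x62 x3=0xe5  N=1 Z=0
after  5: x0=0x87 x1=0x83 x2=0xe7 x3=0xe5  N=1 Z=0
after  6: x0=0x87 x1=0x83 x2=0x85 x3=0xe5  N=1 Z=0
after  7: x0=0x87 x1=0x83 x2=0x85 x3=0x87  N=1 Z=0
-- IRQ taken; context saved, return-PC = 8 --
mismatch: x2: reported 0x8d vs actual 0x85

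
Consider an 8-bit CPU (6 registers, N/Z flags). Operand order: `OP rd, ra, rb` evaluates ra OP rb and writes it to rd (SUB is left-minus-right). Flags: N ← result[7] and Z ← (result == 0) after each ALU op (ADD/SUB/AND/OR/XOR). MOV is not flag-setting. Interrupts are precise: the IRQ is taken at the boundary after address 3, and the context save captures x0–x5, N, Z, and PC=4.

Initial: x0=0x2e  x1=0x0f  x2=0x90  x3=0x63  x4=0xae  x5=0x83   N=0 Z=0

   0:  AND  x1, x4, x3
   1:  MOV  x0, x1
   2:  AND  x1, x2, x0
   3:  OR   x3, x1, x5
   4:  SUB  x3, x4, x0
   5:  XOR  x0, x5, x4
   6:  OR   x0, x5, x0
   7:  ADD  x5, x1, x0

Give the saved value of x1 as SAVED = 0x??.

SAVED = 0x00

after  0: x0=0x2e x1=0x22 x2=0x90 x3=0x63 x4=0xae x5=0x83  N=0 Z=0
after  1: x0=0x22 x1=0x22 x2=0x90 x3=0x63 x4=0xae x5=0x83  N=0 Z=0
after  2: x0=0x22 x1=0x00 x2=0x90 x3=0x63 x4=0xae x5=0x83  N=0 Z=1
after  3: x0=0x22 x1=0x00 x2=0x90 x3=0x83 x4=0xae x5=0x83  N=1 Z=0
-- IRQ taken; context saved, return-PC = 4 --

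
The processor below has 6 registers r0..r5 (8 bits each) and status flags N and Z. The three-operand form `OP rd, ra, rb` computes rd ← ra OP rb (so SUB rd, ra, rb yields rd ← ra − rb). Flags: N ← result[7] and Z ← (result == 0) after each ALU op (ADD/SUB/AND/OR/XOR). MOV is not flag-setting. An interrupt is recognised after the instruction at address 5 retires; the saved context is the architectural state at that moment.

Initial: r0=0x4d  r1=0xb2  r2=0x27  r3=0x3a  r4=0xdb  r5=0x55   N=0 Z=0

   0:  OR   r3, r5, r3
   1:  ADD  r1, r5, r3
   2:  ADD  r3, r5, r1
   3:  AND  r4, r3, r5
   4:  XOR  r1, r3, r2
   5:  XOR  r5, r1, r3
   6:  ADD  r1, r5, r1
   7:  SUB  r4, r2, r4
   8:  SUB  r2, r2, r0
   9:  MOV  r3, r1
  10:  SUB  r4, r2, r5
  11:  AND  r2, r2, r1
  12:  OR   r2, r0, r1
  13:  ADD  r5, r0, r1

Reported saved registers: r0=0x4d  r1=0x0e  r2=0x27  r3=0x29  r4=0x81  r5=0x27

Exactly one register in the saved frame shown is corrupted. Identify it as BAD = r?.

BAD = r4

after  0: r0=0x4d r1=0xb2 r2=0x27 r3=0x7f r4=0xdb r5=0x55  N=0 Z=0
after  1: r0=0x4d r1=0xd4 r2=0x27 r3=0x7f r4=0xdb r5=0x55  N=1 Z=0
after  2: r0=0x4d r1=0xd4 r2=0x27 r3=0x29 r4=0xdb r5=0x55  N=0 Z=0
after  3: r0=0x4d r1=0xd4 r2=0x27 r3=0x29 r4=0x01 r5=0x55  N=0 Z=0
after  4: r0=0x4d r1=0x0e r2=0x27 r3=0x29 r4=0x01 r5=0x55  N=0 Z=0
after  5: r0=0x4d r1=0x0e r2=0x27 r3=0x29 r4=0x01 r5=0x27  N=0 Z=0
-- IRQ taken; context saved, return-PC = 6 --
mismatch: r4: reported 0x81 vs actual 0x01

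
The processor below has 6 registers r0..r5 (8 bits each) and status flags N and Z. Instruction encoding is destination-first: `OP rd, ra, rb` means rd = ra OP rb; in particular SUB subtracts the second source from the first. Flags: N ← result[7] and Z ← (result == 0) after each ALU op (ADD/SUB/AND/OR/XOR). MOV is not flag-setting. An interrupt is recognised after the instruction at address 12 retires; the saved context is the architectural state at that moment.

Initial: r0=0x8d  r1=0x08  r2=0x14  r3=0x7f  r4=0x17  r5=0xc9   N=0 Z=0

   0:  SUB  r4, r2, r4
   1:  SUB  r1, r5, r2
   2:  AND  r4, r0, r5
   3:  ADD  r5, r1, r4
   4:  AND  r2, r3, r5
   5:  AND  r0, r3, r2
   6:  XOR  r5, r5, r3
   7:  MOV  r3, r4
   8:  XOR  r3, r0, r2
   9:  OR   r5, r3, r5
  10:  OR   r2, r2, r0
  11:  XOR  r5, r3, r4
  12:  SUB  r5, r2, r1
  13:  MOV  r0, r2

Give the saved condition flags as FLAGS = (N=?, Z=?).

FLAGS = (N=1, Z=0)

after  0: r0=0x8d r1=0x08 r2=0x14 r3=0x7f r4=0xfd r5=0xc9  N=1 Z=0
after  1: r0=0x8d r1=0xb5 r2=0x14 r3=0x7f r4=0xfd r5=0xc9  N=1 Z=0
after  2: r0=0x8d r1=0xb5 r2=0x14 r3=0x7f r4=0x89 r5=0xc9  N=1 Z=0
after  3: r0=0x8d r1=0xb5 r2=0x14 r3=0x7f r4=0x89 r5=0x3e  N=0 Z=0
after  4: r0=0x8d r1=0xb5 r2=0x3e r3=0x7f r4=0x89 r5=0x3e  N=0 Z=0
after  5: r0=0x3e r1=0xb5 r2=0x3e r3=0x7f r4=0x89 r5=0x3e  N=0 Z=0
after  6: r0=0x3e r1=0xb5 r2=0x3e r3=0x7f r4=0x89 r5=0x41  N=0 Z=0
after  7: r0=0x3e r1=0xb5 r2=0x3e r3=0x89 r4=0x89 r5=0x41  N=0 Z=0
after  8: r0=0x3e r1=0xb5 r2=0x3e r3=0x00 r4=0x89 r5=0x41  N=0 Z=1
after  9: r0=0x3e r1=0xb5 r2=0x3e r3=0x00 r4=0x89 r5=0x41  N=0 Z=0
after 10: r0=0x3e r1=0xb5 r2=0x3e r3=0x00 r4=0x89 r5=0x41  N=0 Z=0
after 11: r0=0x3e r1=0xb5 r2=0x3e r3=0x00 r4=0x89 r5=0x89  N=1 Z=0
after 12: r0=0x3e r1=0xb5 r2=0x3e r3=0x00 r4=0x89 r5=0x89  N=1 Z=0
-- IRQ taken; context saved, return-PC = 13 --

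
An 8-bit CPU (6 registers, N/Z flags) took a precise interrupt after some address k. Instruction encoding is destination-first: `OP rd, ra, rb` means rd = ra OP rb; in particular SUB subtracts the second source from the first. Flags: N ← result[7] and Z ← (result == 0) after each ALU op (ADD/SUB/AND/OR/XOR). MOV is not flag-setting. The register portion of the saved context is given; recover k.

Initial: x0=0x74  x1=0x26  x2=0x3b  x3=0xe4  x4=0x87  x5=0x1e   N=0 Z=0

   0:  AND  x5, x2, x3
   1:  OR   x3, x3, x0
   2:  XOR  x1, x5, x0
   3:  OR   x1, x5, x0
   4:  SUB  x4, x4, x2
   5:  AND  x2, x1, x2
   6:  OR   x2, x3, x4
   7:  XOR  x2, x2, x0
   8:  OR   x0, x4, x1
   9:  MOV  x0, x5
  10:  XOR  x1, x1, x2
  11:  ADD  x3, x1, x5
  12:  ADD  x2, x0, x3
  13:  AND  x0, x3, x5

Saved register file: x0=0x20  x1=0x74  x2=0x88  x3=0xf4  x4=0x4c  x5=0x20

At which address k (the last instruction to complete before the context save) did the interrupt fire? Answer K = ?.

K = 9

after  0: x0=0x74 x1=0x26 x2=0x3b x3=0xe4 x4=0x87 x5=0x20  N=0 Z=0
after  1: x0=0x74 x1=0x26 x2=0x3b x3=0xf4 x4=0x87 x5=0x20  N=1 Z=0
after  2: x0=0x74 x1=0x54 x2=0x3b x3=0xf4 x4=0x87 x5=0x20  N=0 Z=0
after  3: x0=0x74 x1=0x74 x2=0x3b x3=0xf4 x4=0x87 x5=0x20  N=0 Z=0
after  4: x0=0x74 x1=0x74 x2=0x3b x3=0xf4 x4=0x4c x5=0x20  N=0 Z=0
after  5: x0=0x74 x1=0x74 x2=0x30 x3=0xf4 x4=0x4c x5=0x20  N=0 Z=0
after  6: x0=0x74 x1=0x74 x2=0xfc x3=0xf4 x4=0x4c x5=0x20  N=1 Z=0
after  7: x0=0x74 x1=0x74 x2=0x88 x3=0xf4 x4=0x4c x5=0x20  N=1 Z=0
after  8: x0=0x7c x1=0x74 x2=0x88 x3=0xf4 x4=0x4c x5=0x20  N=0 Z=0
after  9: x0=0x20 x1=0x74 x2=0x88 x3=0xf4 x4=0x4c x5=0x20  N=0 Z=0
-- IRQ taken; context saved, return-PC = 10 --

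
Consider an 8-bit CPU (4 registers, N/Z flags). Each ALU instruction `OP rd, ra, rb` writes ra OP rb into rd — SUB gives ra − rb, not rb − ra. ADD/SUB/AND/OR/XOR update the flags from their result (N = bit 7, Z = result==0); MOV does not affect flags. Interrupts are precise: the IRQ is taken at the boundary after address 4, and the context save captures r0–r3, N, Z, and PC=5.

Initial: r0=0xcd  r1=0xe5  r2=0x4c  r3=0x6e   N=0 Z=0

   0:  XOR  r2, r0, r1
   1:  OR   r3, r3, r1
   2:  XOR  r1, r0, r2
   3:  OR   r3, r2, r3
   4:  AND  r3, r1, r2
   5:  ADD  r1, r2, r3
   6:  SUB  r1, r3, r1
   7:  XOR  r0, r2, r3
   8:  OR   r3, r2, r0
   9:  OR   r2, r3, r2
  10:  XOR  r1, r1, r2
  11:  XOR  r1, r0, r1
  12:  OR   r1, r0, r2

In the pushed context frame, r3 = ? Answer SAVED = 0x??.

SAVED = 0x20

after  0: r0=0xcd r1=0xe5 r2=0x28 r3=0x6e  N=0 Z=0
after  1: r0=0xcd r1=0xe5 r2=0x28 r3=0xef  N=1 Z=0
after  2: r0=0xcd r1=0xe5 r2=0x28 r3=0xef  N=1 Z=0
after  3: r0=0xcd r1=0xe5 r2=0x28 r3=0xef  N=1 Z=0
after  4: r0=0xcd r1=0xe5 r2=0x28 r3=0x20  N=0 Z=0
-- IRQ taken; context saved, return-PC = 5 --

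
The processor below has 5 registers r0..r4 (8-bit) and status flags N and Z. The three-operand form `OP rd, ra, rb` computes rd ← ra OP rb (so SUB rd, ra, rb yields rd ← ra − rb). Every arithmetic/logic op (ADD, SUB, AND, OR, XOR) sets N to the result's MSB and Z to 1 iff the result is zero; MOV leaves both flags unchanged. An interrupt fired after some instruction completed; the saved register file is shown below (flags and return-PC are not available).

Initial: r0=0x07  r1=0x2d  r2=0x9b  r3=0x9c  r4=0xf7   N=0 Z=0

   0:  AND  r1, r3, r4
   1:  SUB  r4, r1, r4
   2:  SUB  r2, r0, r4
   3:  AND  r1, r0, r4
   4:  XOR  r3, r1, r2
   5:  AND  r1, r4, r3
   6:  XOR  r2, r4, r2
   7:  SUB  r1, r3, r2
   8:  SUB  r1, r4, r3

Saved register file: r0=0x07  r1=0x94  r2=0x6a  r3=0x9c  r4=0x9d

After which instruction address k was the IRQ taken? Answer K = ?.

after  0: r0=0x07 r1=0x94 r2=0x9b r3=0x9c r4=0xf7  N=1 Z=0
after  1: r0=0x07 r1=0x94 r2=0x9b r3=0x9c r4=0x9d  N=1 Z=0
after  2: r0=0x07 r1=0x94 r2=0x6a r3=0x9c r4=0x9d  N=0 Z=0
-- IRQ taken; context saved, return-PC = 3 --

K = 2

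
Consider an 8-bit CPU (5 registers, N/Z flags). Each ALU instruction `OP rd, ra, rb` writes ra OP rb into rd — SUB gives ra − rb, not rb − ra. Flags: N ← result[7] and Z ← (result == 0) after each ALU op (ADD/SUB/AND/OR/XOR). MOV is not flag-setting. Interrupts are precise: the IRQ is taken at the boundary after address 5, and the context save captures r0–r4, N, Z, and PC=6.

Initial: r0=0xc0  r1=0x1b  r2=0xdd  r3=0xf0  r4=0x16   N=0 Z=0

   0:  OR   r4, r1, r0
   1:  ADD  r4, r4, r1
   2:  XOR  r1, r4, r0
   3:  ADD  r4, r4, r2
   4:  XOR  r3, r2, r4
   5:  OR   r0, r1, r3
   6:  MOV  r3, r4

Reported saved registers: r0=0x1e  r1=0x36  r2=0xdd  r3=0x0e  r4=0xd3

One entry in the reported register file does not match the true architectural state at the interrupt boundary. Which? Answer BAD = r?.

BAD = r0

after  0: r0=0xc0 r1=0x1b r2=0xdd r3=0xf0 r4=0xdb  N=1 Z=0
after  1: r0=0xc0 r1=0x1b r2=0xdd r3=0xf0 r4=0xf6  N=1 Z=0
after  2: r0=0xc0 r1=0x36 r2=0xdd r3=0xf0 r4=0xf6  N=0 Z=0
after  3: r0=0xc0 r1=0x36 r2=0xdd r3=0xf0 r4=0xd3  N=1 Z=0
after  4: r0=0xc0 r1=0x36 r2=0xdd r3=0x0e r4=0xd3  N=0 Z=0
after  5: r0=0x3e r1=0x36 r2=0xdd r3=0x0e r4=0xd3  N=0 Z=0
-- IRQ taken; context saved, return-PC = 6 --
mismatch: r0: reported 0x1e vs actual 0x3e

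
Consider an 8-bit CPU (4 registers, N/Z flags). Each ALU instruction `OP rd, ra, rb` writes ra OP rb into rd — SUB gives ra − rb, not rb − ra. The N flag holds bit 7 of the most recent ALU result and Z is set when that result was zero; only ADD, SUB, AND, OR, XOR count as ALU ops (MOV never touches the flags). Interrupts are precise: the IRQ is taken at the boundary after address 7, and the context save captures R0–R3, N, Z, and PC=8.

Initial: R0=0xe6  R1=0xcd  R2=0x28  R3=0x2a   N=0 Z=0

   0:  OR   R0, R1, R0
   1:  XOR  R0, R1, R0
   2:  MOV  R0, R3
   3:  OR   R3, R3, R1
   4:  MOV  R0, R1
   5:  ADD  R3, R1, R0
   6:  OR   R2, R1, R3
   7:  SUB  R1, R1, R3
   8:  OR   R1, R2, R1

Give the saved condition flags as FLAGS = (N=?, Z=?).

FLAGS = (N=0, Z=0)

after  0: R0=0xef R1=0xcd R2=0x28 R3=0x2a  N=1 Z=0
after  1: R0=0x22 R1=0xcd R2=0x28 R3=0x2a  N=0 Z=0
after  2: R0=0x2a R1=0xcd R2=0x28 R3=0x2a  N=0 Z=0
after  3: R0=0x2a R1=0xcd R2=0x28 R3=0xef  N=1 Z=0
after  4: R0=0xcd R1=0xcd R2=0x28 R3=0xef  N=1 Z=0
after  5: R0=0xcd R1=0xcd R2=0x28 R3=0x9a  N=1 Z=0
after  6: R0=0xcd R1=0xcd R2=0xdf R3=0x9a  N=1 Z=0
after  7: R0=0xcd R1=0x33 R2=0xdf R3=0x9a  N=0 Z=0
-- IRQ taken; context saved, return-PC = 8 --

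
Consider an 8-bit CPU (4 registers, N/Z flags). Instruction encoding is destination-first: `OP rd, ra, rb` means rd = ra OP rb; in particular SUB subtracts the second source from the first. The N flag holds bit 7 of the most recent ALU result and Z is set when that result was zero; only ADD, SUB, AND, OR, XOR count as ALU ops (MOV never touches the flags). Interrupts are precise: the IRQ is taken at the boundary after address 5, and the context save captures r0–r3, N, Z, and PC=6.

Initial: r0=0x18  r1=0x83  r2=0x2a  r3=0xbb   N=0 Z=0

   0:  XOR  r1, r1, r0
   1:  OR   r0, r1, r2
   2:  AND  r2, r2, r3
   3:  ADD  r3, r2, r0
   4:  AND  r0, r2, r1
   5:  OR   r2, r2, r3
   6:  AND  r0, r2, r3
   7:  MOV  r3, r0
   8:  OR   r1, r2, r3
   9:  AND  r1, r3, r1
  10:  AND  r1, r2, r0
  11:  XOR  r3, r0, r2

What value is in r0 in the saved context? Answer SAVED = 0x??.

after  0: r0=0x18 r1=0x9b r2=0x2a r3=0xbb  N=1 Z=0
after  1: r0=0xbb r1=0x9b r2=0x2a r3=0xbb  N=1 Z=0
after  2: r0=0xbb r1=0x9b r2=0x2a r3=0xbb  N=0 Z=0
after  3: r0=0xbb r1=0x9b r2=0x2a r3=0xe5  N=1 Z=0
after  4: r0=0x0a r1=0x9b r2=0x2a r3=0xe5  N=0 Z=0
after  5: r0=0x0a r1=0x9b r2=0xef r3=0xe5  N=1 Z=0
-- IRQ taken; context saved, return-PC = 6 --

SAVED = 0x0a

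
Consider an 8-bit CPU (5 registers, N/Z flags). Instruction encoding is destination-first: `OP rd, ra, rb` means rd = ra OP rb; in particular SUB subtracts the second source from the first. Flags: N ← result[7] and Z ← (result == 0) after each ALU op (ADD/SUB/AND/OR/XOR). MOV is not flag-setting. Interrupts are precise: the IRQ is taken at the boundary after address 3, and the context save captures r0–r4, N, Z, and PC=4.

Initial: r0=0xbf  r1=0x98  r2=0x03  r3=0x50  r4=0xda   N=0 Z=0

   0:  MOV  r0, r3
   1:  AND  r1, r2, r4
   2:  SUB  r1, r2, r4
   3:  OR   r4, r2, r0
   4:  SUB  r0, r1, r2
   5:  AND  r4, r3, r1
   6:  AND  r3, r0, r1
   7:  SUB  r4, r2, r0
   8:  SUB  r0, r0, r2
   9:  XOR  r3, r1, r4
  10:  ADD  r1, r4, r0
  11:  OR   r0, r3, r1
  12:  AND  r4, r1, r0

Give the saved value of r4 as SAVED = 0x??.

after  0: r0=0x50 r1=0x98 r2=0x03 r3=0x50 r4=0xda  N=0 Z=0
after  1: r0=0x50 r1=0x02 r2=0x03 r3=0x50 r4=0xda  N=0 Z=0
after  2: r0=0x50 r1=0x29 r2=0x03 r3=0x50 r4=0xda  N=0 Z=0
after  3: r0=0x50 r1=0x29 r2=0x03 r3=0x50 r4=0x53  N=0 Z=0
-- IRQ taken; context saved, return-PC = 4 --

SAVED = 0x53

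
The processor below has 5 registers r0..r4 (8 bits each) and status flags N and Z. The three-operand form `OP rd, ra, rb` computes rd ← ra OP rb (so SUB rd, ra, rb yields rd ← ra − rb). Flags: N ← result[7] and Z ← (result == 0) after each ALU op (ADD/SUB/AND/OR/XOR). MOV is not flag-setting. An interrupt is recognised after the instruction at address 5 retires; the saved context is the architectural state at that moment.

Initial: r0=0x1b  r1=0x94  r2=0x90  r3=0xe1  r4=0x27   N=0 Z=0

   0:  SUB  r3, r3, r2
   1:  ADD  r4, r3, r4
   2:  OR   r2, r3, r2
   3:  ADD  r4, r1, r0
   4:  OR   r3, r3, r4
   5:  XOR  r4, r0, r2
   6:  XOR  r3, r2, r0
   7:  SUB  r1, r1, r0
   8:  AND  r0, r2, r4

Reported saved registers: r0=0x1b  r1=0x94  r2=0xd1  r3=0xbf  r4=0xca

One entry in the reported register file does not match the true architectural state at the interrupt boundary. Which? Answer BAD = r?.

after  0: r0=0x1b r1=0x94 r2=0x90 r3=0x51 r4=0x27  N=0 Z=0
after  1: r0=0x1b r1=0x94 r2=0x90 r3=0x51 r4=0x78  N=0 Z=0
after  2: r0=0x1b r1=0x94 r2=0xd1 r3=0x51 r4=0x78  N=1 Z=0
after  3: r0=0x1b r1=0x94 r2=0xd1 r3=0x51 r4=0xaf  N=1 Z=0
after  4: r0=0x1b r1=0x94 r2=0xd1 r3=0xff r4=0xaf  N=1 Z=0
after  5: r0=0x1b r1=0x94 r2=0xd1 r3=0xff r4=0xca  N=1 Z=0
-- IRQ taken; context saved, return-PC = 6 --
mismatch: r3: reported 0xbf vs actual 0xff

BAD = r3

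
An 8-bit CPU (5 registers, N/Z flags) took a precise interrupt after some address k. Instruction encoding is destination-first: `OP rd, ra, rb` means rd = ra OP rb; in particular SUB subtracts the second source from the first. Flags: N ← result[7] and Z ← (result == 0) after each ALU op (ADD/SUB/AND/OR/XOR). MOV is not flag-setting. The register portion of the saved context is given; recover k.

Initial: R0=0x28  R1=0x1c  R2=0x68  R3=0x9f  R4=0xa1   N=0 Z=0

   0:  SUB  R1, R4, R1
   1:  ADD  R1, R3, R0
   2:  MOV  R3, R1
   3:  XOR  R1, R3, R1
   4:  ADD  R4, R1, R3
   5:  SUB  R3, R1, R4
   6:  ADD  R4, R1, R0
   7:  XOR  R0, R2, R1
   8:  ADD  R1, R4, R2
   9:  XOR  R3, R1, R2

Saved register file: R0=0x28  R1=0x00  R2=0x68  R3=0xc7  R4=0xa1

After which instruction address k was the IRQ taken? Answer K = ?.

K = 3

after  0: R0=0x28 R1=0x85 R2=0x68 R3=0x9f R4=0xa1  N=1 Z=0
after  1: R0=0x28 R1=0xc7 R2=0x68 R3=0x9f R4=0xa1  N=1 Z=0
after  2: R0=0x28 R1=0xc7 R2=0x68 R3=0xc7 R4=0xa1  N=1 Z=0
after  3: R0=0x28 R1=0x00 R2=0x68 R3=0xc7 R4=0xa1  N=0 Z=1
-- IRQ taken; context saved, return-PC = 4 --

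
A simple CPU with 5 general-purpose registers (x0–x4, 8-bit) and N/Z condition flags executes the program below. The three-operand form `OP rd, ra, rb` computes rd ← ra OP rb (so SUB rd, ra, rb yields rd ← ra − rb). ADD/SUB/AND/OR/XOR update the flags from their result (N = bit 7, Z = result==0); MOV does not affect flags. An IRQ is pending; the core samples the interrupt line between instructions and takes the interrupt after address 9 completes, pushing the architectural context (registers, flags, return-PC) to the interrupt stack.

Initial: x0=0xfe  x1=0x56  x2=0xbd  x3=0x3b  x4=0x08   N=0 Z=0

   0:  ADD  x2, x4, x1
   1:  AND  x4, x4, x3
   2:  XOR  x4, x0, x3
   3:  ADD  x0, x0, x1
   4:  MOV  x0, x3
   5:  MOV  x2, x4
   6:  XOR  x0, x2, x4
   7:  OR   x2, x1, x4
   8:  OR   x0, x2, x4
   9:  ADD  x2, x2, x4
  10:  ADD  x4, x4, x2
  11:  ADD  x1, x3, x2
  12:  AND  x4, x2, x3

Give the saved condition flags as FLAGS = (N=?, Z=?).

after  0: x0=0xfe x1=0x56 x2=0x5e x3=0x3b x4=0x08  N=0 Z=0
after  1: x0=0xfe x1=0x56 x2=0x5e x3=0x3b x4=0x08  N=0 Z=0
after  2: x0=0xfe x1=0x56 x2=0x5e x3=0x3b x4=0xc5  N=1 Z=0
after  3: x0=0x54 x1=0x56 x2=0x5e x3=0x3b x4=0xc5  N=0 Z=0
after  4: x0=0x3b x1=0x56 x2=0x5e x3=0x3b x4=0xc5  N=0 Z=0
after  5: x0=0x3b x1=0x56 x2=0xc5 x3=0x3b x4=0xc5  N=0 Z=0
after  6: x0=0x00 x1=0x56 x2=0xc5 x3=0x3b x4=0xc5  N=0 Z=1
after  7: x0=0x00 x1=0x56 x2=0xd7 x3=0x3b x4=0xc5  N=1 Z=0
after  8: x0=0xd7 x1=0x56 x2=0xd7 x3=0x3b x4=0xc5  N=1 Z=0
after  9: x0=0xd7 x1=0x56 x2=0x9c x3=0x3b x4=0xc5  N=1 Z=0
-- IRQ taken; context saved, return-PC = 10 --

FLAGS = (N=1, Z=0)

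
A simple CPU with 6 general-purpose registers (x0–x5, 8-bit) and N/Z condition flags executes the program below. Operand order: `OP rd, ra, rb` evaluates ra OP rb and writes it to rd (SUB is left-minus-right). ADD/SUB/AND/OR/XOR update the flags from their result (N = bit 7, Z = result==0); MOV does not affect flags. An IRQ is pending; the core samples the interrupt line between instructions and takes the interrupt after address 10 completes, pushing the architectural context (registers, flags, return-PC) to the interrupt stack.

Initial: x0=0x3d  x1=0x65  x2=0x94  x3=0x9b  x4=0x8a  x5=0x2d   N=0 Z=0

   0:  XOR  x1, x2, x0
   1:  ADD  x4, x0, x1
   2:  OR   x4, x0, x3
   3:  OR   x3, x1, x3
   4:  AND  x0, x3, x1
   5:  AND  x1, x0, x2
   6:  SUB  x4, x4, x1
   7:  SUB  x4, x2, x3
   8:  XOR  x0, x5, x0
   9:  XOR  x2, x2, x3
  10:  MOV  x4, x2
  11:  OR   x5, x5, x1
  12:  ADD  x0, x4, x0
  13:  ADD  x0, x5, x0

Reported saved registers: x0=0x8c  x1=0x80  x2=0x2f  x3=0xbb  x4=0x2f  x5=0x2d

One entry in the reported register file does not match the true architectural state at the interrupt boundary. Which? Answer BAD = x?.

BAD = x0

after  0: x0=0x3d x1=0xa9 x2=0x94 x3=0x9b x4=0x8a x5=0x2d  N=1 Z=0
after  1: x0=0x3d x1=0xa9 x2=0x94 x3=0x9b x4=0xe6 x5=0x2d  N=1 Z=0
after  2: x0=0x3d x1=0xa9 x2=0x94 x3=0x9b x4=0xbf x5=0x2d  N=1 Z=0
after  3: x0=0x3d x1=0xa9 x2=0x94 x3=0xbb x4=0xbf x5=0x2d  N=1 Z=0
after  4: x0=0xa9 x1=0xa9 x2=0x94 x3=0xbb x4=0xbf x5=0x2d  N=1 Z=0
after  5: x0=0xa9 x1=0x80 x2=0x94 x3=0xbb x4=0xbf x5=0x2d  N=1 Z=0
after  6: x0=0xa9 x1=0x80 x2=0x94 x3=0xbb x4=0x3f x5=0x2d  N=0 Z=0
after  7: x0=0xa9 x1=0x80 x2=0x94 x3=0xbb x4=0xd9 x5=0x2d  N=1 Z=0
after  8: x0=0x84 x1=0x80 x2=0x94 x3=0xbb x4=0xd9 x5=0x2d  N=1 Z=0
after  9: x0=0x84 x1=0x80 x2=0x2f x3=0xbb x4=0xd9 x5=0x2d  N=0 Z=0
after 10: x0=0x84 x1=0x80 x2=0x2f x3=0xbb x4=0x2f x5=0x2d  N=0 Z=0
-- IRQ taken; context saved, return-PC = 11 --
mismatch: x0: reported 0x8c vs actual 0x84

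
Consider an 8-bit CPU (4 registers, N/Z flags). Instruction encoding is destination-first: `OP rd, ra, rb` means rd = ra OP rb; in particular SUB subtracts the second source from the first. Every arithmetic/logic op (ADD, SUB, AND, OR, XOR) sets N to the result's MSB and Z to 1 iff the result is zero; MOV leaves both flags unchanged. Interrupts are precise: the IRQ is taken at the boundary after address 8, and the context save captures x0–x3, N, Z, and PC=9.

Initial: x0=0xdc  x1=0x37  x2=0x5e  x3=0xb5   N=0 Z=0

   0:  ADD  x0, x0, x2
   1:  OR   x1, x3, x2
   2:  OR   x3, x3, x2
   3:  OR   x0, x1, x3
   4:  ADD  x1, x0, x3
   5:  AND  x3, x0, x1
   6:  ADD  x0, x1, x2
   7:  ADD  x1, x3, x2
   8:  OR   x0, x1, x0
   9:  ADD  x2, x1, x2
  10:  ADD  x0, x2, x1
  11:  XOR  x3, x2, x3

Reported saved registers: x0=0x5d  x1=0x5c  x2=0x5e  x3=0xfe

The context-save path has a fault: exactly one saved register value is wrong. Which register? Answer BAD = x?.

BAD = x0

after  0: x0=0x3a x1=0x37 x2=0x5e x3=0xb5  N=0 Z=0
after  1: x0=0x3a x1=0xff x2=0x5e x3=0xb5  N=1 Z=0
after  2: x0=0x3a x1=0xff x2=0x5e x3=0xff  N=1 Z=0
after  3: x0=0xff x1=0xff x2=0x5e x3=0xff  N=1 Z=0
after  4: x0=0xff x1=0xfe x2=0x5e x3=0xff  N=1 Z=0
after  5: x0=0xff x1=0xfe x2=0x5e x3=0xfe  N=1 Z=0
after  6: x0=0x5c x1=0xfe x2=0x5e x3=0xfe  N=0 Z=0
after  7: x0=0x5c x1=0x5c x2=0x5e x3=0xfe  N=0 Z=0
after  8: x0=0x5c x1=0x5c x2=0x5e x3=0xfe  N=0 Z=0
-- IRQ taken; context saved, return-PC = 9 --
mismatch: x0: reported 0x5d vs actual 0x5c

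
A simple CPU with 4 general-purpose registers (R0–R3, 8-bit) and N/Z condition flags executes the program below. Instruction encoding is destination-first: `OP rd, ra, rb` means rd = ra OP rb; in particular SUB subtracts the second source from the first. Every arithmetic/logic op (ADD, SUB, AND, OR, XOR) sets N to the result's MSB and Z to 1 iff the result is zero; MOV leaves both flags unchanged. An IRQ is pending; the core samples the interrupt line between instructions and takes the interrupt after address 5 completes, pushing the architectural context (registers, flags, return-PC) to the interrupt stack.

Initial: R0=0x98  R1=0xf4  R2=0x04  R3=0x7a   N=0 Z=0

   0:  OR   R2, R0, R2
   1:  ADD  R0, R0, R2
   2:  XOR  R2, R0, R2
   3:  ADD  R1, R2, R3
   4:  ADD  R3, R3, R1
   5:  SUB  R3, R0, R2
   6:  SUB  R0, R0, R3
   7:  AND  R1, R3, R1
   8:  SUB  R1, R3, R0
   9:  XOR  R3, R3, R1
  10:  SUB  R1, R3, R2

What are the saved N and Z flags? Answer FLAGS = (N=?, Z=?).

after  0: R0=0x98 R1=0xf4 R2=0x9c R3=0x7a  N=1 Z=0
after  1: R0=0x34 R1=0xf4 R2=0x9c R3=0x7a  N=0 Z=0
after  2: R0=0x34 R1=0xf4 R2=0xa8 R3=0x7a  N=1 Z=0
after  3: R0=0x34 R1=0x22 R2=0xa8 R3=0x7a  N=0 Z=0
after  4: R0=0x34 R1=0x22 R2=0xa8 R3=0x9c  N=1 Z=0
after  5: R0=0x34 R1=0x22 R2=0xa8 R3=0x8c  N=1 Z=0
-- IRQ taken; context saved, return-PC = 6 --

FLAGS = (N=1, Z=0)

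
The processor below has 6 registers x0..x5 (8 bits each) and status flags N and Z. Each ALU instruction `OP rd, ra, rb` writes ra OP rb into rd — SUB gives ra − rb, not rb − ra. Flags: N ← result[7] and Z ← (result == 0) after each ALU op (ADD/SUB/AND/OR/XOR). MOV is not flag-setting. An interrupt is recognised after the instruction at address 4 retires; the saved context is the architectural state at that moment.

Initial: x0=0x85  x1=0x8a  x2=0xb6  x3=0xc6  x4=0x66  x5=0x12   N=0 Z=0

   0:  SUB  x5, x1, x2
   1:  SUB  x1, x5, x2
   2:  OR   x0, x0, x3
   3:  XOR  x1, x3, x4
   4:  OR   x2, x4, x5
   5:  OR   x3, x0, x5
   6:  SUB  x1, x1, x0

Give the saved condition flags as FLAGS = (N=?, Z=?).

after  0: x0=0x85 x1=0x8a x2=0xb6 x3=0xc6 x4=0x66 x5=0xd4  N=1 Z=0
after  1: x0=0x85 x1=0x1e x2=0xb6 x3=0xc6 x4=0x66 x5=0xd4  N=0 Z=0
after  2: x0=0xc7 x1=0x1e x2=0xb6 x3=0xc6 x4=0x66 x5=0xd4  N=1 Z=0
after  3: x0=0xc7 x1=0xa0 x2=0xb6 x3=0xc6 x4=0x66 x5=0xd4  N=1 Z=0
after  4: x0=0xc7 x1=0xa0 x2=0xf6 x3=0xc6 x4=0x66 x5=0xd4  N=1 Z=0
-- IRQ taken; context saved, return-PC = 5 --

FLAGS = (N=1, Z=0)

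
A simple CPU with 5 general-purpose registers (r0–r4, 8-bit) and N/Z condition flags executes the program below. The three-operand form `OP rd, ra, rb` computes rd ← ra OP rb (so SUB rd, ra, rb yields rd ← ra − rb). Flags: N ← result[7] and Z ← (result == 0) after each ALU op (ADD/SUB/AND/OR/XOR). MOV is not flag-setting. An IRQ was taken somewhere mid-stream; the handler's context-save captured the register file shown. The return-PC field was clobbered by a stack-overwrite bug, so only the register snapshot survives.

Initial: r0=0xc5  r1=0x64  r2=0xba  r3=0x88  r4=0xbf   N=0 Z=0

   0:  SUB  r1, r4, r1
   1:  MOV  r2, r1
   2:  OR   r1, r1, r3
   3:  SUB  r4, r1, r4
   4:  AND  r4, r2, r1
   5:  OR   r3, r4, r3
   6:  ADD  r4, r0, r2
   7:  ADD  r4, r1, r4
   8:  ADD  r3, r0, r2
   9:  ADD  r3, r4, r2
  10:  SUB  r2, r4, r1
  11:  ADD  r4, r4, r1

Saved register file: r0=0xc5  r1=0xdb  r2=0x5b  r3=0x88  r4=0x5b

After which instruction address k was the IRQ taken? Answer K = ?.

after  0: r0=0xc5 r1=0x5b r2=0xba r3=0x88 r4=0xbf  N=0 Z=0
after  1: r0=0xc5 r1=0x5b r2=0x5b r3=0x88 r4=0xbf  N=0 Z=0
after  2: r0=0xc5 r1=0xdb r2=0x5b r3=0x88 r4=0xbf  N=1 Z=0
after  3: r0=0xc5 r1=0xdb r2=0x5b r3=0x88 r4=0x1c  N=0 Z=0
after  4: r0=0xc5 r1=0xdb r2=0x5b r3=0x88 r4=0x5b  N=0 Z=0
-- IRQ taken; context saved, return-PC = 5 --

K = 4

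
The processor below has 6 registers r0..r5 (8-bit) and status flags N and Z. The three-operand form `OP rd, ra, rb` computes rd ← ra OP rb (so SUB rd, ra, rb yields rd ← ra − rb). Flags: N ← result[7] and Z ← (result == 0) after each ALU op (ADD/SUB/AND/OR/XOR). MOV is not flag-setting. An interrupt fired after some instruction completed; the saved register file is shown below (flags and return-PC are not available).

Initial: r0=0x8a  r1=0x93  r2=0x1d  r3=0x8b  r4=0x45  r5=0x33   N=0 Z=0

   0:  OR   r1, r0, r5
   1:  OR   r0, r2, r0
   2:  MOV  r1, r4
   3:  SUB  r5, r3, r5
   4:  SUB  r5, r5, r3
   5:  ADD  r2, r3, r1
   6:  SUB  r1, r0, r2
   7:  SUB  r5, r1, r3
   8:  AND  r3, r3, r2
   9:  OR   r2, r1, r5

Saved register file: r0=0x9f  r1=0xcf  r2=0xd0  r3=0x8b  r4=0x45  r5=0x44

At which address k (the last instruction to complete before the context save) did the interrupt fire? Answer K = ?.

K = 7

after  0: r0=0x8a r1=0xbb r2=0x1d r3=0x8b r4=0x45 r5=0x33  N=1 Z=0
after  1: r0=0x9f r1=0xbb r2=0x1d r3=0x8b r4=0x45 r5=0x33  N=1 Z=0
after  2: r0=0x9f r1=0x45 r2=0x1d r3=0x8b r4=0x45 r5=0x33  N=1 Z=0
after  3: r0=0x9f r1=0x45 r2=0x1d r3=0x8b r4=0x45 r5=0x58  N=0 Z=0
after  4: r0=0x9f r1=0x45 r2=0x1d r3=0x8b r4=0x45 r5=0xcd  N=1 Z=0
after  5: r0=0x9f r1=0x45 r2=0xd0 r3=0x8b r4=0x45 r5=0xcd  N=1 Z=0
after  6: r0=0x9f r1=0xcf r2=0xd0 r3=0x8b r4=0x45 r5=0xcd  N=1 Z=0
after  7: r0=0x9f r1=0xcf r2=0xd0 r3=0x8b r4=0x45 r5=0x44  N=0 Z=0
-- IRQ taken; context saved, return-PC = 8 --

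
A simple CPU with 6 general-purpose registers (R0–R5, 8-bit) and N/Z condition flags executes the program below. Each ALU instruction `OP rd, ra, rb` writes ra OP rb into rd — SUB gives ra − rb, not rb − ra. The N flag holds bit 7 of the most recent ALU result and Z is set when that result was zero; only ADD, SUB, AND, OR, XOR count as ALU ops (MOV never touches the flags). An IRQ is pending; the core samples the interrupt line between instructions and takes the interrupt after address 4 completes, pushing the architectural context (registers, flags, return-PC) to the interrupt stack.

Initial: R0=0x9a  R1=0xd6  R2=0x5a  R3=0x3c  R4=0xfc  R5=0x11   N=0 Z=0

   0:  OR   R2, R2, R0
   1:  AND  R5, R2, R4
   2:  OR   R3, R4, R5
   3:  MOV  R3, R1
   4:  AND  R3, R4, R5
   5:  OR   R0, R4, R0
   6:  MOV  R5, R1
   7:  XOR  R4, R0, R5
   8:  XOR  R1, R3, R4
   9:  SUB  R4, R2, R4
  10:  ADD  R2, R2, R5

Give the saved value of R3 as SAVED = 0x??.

SAVED = 0xd8

after  0: R0=0x9a R1=0xd6 R2=0xda R3=0x3c R4=0xfc R5=0x11  N=1 Z=0
after  1: R0=0x9a R1=0xd6 R2=0xda R3=0x3c R4=0xfc R5=0xd8  N=1 Z=0
after  2: R0=0x9a R1=0xd6 R2=0xda R3=0xfc R4=0xfc R5=0xd8  N=1 Z=0
after  3: R0=0x9a R1=0xd6 R2=0xda R3=0xd6 R4=0xfc R5=0xd8  N=1 Z=0
after  4: R0=0x9a R1=0xd6 R2=0xda R3=0xd8 R4=0xfc R5=0xd8  N=1 Z=0
-- IRQ taken; context saved, return-PC = 5 --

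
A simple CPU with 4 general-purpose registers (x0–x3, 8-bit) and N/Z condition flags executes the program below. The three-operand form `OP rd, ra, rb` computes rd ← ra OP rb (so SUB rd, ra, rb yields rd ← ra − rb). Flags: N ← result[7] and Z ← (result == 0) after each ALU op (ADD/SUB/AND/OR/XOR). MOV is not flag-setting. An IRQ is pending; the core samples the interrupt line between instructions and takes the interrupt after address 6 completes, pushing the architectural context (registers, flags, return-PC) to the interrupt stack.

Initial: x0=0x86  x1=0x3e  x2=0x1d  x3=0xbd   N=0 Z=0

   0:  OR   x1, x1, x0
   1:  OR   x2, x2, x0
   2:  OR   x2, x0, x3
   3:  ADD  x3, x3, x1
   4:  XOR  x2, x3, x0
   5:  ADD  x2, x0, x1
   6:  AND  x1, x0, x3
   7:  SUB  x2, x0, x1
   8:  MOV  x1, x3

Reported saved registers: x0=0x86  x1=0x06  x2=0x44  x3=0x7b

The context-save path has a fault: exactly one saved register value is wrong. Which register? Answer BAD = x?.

after  0: x0=0x86 x1=0xbe x2=0x1d x3=0xbd  N=1 Z=0
after  1: x0=0x86 x1=0xbe x2=0x9f x3=0xbd  N=1 Z=0
after  2: x0=0x86 x1=0xbe x2=0xbf x3=0xbd  N=1 Z=0
after  3: x0=0x86 x1=0xbe x2=0xbf x3=0x7b  N=0 Z=0
after  4: x0=0x86 x1=0xbe x2=0xfd x3=0x7b  N=1 Z=0
after  5: x0=0x86 x1=0xbe x2=0x44 x3=0x7b  N=0 Z=0
after  6: x0=0x86 x1=0x02 x2=0x44 x3=0x7b  N=0 Z=0
-- IRQ taken; context saved, return-PC = 7 --
mismatch: x1: reported 0x06 vs actual 0x02

BAD = x1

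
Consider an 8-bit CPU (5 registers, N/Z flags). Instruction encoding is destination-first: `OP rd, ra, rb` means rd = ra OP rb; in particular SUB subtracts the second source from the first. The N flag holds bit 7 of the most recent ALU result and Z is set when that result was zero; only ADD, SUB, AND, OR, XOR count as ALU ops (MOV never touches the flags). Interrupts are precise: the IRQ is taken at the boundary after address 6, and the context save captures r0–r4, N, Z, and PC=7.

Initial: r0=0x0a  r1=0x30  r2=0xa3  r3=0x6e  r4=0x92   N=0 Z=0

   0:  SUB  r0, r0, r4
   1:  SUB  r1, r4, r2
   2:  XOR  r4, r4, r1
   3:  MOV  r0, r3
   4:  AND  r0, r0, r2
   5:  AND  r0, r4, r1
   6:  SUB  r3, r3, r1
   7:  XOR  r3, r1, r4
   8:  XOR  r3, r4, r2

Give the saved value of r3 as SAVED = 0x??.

after  0: r0=0x78 r1=0x30 r2=0xa3 r3=0x6e r4=0x92  N=0 Z=0
after  1: r0=0x78 r1=0xef r2=0xa3 r3=0x6e r4=0x92  N=1 Z=0
after  2: r0=0x78 r1=0xef r2=0xa3 r3=0x6e r4=0x7d  N=0 Z=0
after  3: r0=0x6e r1=0xef r2=0xa3 r3=0x6e r4=0x7d  N=0 Z=0
after  4: r0=0x22 r1=0xef r2=0xa3 r3=0x6e r4=0x7d  N=0 Z=0
after  5: r0=0x6d r1=0xef r2=0xa3 r3=0x6e r4=0x7d  N=0 Z=0
after  6: r0=0x6d r1=0xef r2=0xa3 r3=0x7f r4=0x7d  N=0 Z=0
-- IRQ taken; context saved, return-PC = 7 --

SAVED = 0x7f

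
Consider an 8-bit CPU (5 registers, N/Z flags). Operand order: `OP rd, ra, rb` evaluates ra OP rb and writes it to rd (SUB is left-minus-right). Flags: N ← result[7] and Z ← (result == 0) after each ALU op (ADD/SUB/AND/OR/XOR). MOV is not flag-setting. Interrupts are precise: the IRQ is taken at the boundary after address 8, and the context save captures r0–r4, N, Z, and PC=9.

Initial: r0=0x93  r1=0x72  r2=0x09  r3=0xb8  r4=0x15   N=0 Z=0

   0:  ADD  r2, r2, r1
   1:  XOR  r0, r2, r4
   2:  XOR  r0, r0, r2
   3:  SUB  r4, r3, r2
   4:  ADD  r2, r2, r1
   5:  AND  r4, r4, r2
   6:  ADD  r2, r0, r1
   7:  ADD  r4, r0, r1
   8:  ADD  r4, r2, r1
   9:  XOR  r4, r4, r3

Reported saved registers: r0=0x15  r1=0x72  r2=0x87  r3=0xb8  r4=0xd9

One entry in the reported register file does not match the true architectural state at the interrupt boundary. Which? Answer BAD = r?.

BAD = r4

after  0: r0=0x93 r1=0x72 r2=0x7b r3=0xb8 r4=0x15  N=0 Z=0
after  1: r0=0x6e r1=0x72 r2=0x7b r3=0xb8 r4=0x15  N=0 Z=0
after  2: r0=0x15 r1=0x72 r2=0x7b r3=0xb8 r4=0x15  N=0 Z=0
after  3: r0=0x15 r1=0x72 r2=0x7b r3=0xb8 r4=0x3d  N=0 Z=0
after  4: r0=0x15 r1=0x72 r2=0xed r3=0xb8 r4=0x3d  N=1 Z=0
after  5: r0=0x15 r1=0x72 r2=0xed r3=0xb8 r4=0x2d  N=0 Z=0
after  6: r0=0x15 r1=0x72 r2=0x87 r3=0xb8 r4=0x2d  N=1 Z=0
after  7: r0=0x15 r1=0x72 r2=0x87 r3=0xb8 r4=0x87  N=1 Z=0
after  8: r0=0x15 r1=0x72 r2=0x87 r3=0xb8 r4=0xf9  N=1 Z=0
-- IRQ taken; context saved, return-PC = 9 --
mismatch: r4: reported 0xd9 vs actual 0xf9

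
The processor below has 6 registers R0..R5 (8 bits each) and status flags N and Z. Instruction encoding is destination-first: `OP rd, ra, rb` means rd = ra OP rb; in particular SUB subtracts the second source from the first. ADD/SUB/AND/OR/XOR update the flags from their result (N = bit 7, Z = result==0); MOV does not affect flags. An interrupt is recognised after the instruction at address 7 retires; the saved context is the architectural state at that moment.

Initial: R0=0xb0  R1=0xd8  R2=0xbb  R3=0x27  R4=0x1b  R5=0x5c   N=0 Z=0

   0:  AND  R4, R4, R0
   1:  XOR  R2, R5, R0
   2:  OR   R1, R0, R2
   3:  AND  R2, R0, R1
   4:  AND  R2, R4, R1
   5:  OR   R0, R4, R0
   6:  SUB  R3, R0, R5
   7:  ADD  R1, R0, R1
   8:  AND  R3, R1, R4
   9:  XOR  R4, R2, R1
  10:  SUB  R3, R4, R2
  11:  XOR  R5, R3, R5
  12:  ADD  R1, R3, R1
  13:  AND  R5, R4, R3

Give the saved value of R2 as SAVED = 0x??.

SAVED = 0x10

after  0: R0=0xb0 R1=0xd8 R2=0xbb R3=0x27 R4=0x10 R5=0x5c  N=0 Z=0
after  1: R0=0xb0 R1=0xd8 R2=0xec R3=0x27 R4=0x10 R5=0x5c  N=1 Z=0
after  2: R0=0xb0 R1=0xfc R2=0xec R3=0x27 R4=0x10 R5=0x5c  N=1 Z=0
after  3: R0=0xb0 R1=0xfc R2=0xb0 R3=0x27 R4=0x10 R5=0x5c  N=1 Z=0
after  4: R0=0xb0 R1=0xfc R2=0x10 R3=0x27 R4=0x10 R5=0x5c  N=0 Z=0
after  5: R0=0xb0 R1=0xfc R2=0x10 R3=0x27 R4=0x10 R5=0x5c  N=1 Z=0
after  6: R0=0xb0 R1=0xfc R2=0x10 R3=0x54 R4=0x10 R5=0x5c  N=0 Z=0
after  7: R0=0xb0 R1=0xac R2=0x10 R3=0x54 R4=0x10 R5=0x5c  N=1 Z=0
-- IRQ taken; context saved, return-PC = 8 --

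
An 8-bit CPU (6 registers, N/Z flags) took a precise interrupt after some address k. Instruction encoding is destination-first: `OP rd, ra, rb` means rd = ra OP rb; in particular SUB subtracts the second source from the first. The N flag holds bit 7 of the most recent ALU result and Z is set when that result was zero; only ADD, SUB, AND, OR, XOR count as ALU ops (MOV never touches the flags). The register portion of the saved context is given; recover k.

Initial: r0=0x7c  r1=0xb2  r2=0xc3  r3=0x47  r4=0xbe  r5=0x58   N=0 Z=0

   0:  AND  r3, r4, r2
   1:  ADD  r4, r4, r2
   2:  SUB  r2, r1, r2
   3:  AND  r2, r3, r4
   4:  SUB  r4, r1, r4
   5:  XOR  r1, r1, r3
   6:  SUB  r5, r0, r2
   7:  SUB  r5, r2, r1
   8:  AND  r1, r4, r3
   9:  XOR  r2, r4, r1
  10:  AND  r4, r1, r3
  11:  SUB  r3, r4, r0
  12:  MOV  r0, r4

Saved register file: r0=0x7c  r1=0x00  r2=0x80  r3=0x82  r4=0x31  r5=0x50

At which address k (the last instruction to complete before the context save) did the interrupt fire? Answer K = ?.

after  0: r0=0x7c r1=0xb2 r2=0xc3 r3=0x82 r4=0xbe r5=0x58  N=1 Z=0
after  1: r0=0x7c r1=0xb2 r2=0xc3 r3=0x82 r4=0x81 r5=0x58  N=1 Z=0
after  2: r0=0x7c r1=0xb2 r2=0xef r3=0x82 r4=0x81 r5=0x58  N=1 Z=0
after  3: r0=0x7c r1=0xb2 r2=0x80 r3=0x82 r4=0x81 r5=0x58  N=1 Z=0
after  4: r0=0x7c r1=0xb2 r2=0x80 r3=0x82 r4=0x31 r5=0x58  N=0 Z=0
after  5: r0=0x7c r1=0x30 r2=0x80 r3=0x82 r4=0x31 r5=0x58  N=0 Z=0
after  6: r0=0x7c r1=0x30 r2=0x80 r3=0x82 r4=0x31 r5=0xfc  N=1 Z=0
after  7: r0=0x7c r1=0x30 r2=0x80 r3=0x82 r4=0x31 r5=0x50  N=0 Z=0
after  8: r0=0x7c r1=0x00 r2=0x80 r3=0x82 r4=0x31 r5=0x50  N=0 Z=1
-- IRQ taken; context saved, return-PC = 9 --

K = 8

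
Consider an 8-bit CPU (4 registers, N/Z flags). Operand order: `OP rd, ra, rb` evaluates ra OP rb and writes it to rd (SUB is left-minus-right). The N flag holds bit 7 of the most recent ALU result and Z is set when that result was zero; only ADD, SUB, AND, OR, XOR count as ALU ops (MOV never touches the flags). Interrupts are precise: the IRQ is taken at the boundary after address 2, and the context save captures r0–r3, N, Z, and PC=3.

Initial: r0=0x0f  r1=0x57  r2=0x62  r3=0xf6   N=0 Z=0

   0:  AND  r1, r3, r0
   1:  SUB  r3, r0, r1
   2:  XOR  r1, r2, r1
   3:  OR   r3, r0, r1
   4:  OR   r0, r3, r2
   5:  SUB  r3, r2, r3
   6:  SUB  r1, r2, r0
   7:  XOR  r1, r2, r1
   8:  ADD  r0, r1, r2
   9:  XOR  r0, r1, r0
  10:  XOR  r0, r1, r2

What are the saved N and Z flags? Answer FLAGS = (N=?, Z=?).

after  0: r0=0x0f r1=0x06 r2=0x62 r3=0xf6  N=0 Z=0
after  1: r0=0x0f r1=0x06 r2=0x62 r3=0x09  N=0 Z=0
after  2: r0=0x0f r1=0x64 r2=0x62 r3=0x09  N=0 Z=0
-- IRQ taken; context saved, return-PC = 3 --

FLAGS = (N=0, Z=0)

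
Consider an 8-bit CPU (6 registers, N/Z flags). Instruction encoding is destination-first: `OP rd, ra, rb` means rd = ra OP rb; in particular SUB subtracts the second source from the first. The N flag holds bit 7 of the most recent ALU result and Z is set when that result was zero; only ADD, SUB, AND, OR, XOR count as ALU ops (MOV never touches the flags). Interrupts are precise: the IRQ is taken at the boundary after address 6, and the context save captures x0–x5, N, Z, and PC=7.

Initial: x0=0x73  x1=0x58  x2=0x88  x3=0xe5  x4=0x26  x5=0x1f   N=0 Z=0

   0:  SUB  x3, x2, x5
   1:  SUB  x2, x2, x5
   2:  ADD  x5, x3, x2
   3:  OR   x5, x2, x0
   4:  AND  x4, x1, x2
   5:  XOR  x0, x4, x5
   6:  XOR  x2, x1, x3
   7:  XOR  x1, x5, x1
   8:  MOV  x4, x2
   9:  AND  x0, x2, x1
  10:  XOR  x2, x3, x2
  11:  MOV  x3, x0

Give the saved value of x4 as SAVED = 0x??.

SAVED = 0x48

after  0: x0=0x73 x1=0x58 x2=0x88 x3=0x69 x4=0x26 x5=0x1f  N=0 Z=0
after  1: x0=0x73 x1=0x58 x2=0x69 x3=0x69 x4=0x26 x5=0x1f  N=0 Z=0
after  2: x0=0x73 x1=0x58 x2=0x69 x3=0x69 x4=0x26 x5=0xd2  N=1 Z=0
after  3: x0=0x73 x1=0x58 x2=0x69 x3=0x69 x4=0x26 x5=0x7b  N=0 Z=0
after  4: x0=0x73 x1=0x58 x2=0x69 x3=0x69 x4=0x48 x5=0x7b  N=0 Z=0
after  5: x0=0x33 x1=0x58 x2=0x69 x3=0x69 x4=0x48 x5=0x7b  N=0 Z=0
after  6: x0=0x33 x1=0x58 x2=0x31 x3=0x69 x4=0x48 x5=0x7b  N=0 Z=0
-- IRQ taken; context saved, return-PC = 7 --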